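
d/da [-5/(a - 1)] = 5/(a - 1)^2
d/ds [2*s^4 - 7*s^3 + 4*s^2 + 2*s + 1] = 8*s^3 - 21*s^2 + 8*s + 2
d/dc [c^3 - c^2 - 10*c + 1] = 3*c^2 - 2*c - 10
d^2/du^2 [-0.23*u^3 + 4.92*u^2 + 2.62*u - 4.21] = 9.84 - 1.38*u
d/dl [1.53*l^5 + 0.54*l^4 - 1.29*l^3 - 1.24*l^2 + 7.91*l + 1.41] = 7.65*l^4 + 2.16*l^3 - 3.87*l^2 - 2.48*l + 7.91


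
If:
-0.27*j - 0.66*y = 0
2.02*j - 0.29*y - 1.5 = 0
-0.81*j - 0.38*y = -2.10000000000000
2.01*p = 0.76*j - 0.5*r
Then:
No Solution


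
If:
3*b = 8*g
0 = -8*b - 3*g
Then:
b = 0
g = 0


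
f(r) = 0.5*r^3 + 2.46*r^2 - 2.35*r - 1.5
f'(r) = 1.5*r^2 + 4.92*r - 2.35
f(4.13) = 65.98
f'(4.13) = 43.55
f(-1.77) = 7.59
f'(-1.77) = -6.36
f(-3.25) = 14.96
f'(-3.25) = -2.50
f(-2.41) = 11.45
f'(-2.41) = -5.50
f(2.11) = 9.19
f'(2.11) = 14.71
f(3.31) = 35.81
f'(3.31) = 30.37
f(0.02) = -1.55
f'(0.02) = -2.25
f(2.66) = 19.07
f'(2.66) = 21.35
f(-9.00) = -145.59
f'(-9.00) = 74.87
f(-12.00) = -483.06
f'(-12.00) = 154.61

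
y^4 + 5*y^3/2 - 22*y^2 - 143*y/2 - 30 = (y - 5)*(y + 1/2)*(y + 3)*(y + 4)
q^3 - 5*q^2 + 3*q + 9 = (q - 3)^2*(q + 1)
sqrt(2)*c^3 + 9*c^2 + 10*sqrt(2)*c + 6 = (c + sqrt(2))*(c + 3*sqrt(2))*(sqrt(2)*c + 1)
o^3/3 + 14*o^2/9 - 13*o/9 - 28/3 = (o/3 + 1)*(o - 7/3)*(o + 4)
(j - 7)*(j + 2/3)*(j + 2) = j^3 - 13*j^2/3 - 52*j/3 - 28/3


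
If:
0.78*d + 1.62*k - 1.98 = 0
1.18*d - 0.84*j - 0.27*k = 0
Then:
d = 2.53846153846154 - 2.07692307692308*k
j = 3.56593406593407 - 3.23901098901099*k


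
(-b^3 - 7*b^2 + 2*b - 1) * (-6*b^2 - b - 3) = 6*b^5 + 43*b^4 - 2*b^3 + 25*b^2 - 5*b + 3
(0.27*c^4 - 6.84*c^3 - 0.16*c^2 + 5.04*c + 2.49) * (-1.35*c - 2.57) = -0.3645*c^5 + 8.5401*c^4 + 17.7948*c^3 - 6.3928*c^2 - 16.3143*c - 6.3993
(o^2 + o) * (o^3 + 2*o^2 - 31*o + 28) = o^5 + 3*o^4 - 29*o^3 - 3*o^2 + 28*o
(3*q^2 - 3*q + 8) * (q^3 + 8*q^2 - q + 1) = 3*q^5 + 21*q^4 - 19*q^3 + 70*q^2 - 11*q + 8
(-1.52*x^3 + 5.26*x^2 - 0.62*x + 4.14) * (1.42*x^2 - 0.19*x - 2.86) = -2.1584*x^5 + 7.758*x^4 + 2.4674*x^3 - 9.047*x^2 + 0.9866*x - 11.8404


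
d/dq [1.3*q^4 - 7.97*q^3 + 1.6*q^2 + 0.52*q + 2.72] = 5.2*q^3 - 23.91*q^2 + 3.2*q + 0.52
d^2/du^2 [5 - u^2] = -2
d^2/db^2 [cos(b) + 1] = -cos(b)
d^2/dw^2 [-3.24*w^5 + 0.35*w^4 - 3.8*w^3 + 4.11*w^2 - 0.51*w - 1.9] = -64.8*w^3 + 4.2*w^2 - 22.8*w + 8.22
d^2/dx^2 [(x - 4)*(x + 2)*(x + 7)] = 6*x + 10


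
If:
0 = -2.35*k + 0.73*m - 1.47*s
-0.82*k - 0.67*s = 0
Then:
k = -0.817073170731707*s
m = -0.616605412629469*s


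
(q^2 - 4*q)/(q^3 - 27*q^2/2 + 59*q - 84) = 2*q/(2*q^2 - 19*q + 42)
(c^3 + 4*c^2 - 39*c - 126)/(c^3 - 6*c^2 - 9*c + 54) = (c + 7)/(c - 3)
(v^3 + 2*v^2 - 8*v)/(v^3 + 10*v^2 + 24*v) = (v - 2)/(v + 6)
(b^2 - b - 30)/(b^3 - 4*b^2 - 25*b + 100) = (b - 6)/(b^2 - 9*b + 20)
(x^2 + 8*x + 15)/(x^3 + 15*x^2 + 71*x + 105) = 1/(x + 7)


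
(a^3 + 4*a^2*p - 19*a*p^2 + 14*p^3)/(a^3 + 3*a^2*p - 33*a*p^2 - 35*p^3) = (-a^2 + 3*a*p - 2*p^2)/(-a^2 + 4*a*p + 5*p^2)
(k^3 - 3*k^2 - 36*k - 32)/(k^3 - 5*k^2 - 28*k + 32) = (k + 1)/(k - 1)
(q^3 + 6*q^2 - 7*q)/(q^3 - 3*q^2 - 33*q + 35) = q*(q + 7)/(q^2 - 2*q - 35)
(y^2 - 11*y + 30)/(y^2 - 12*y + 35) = (y - 6)/(y - 7)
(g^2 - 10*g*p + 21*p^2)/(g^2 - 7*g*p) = (g - 3*p)/g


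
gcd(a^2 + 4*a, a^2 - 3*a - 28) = a + 4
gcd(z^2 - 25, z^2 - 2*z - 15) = z - 5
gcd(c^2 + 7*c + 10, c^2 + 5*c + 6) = c + 2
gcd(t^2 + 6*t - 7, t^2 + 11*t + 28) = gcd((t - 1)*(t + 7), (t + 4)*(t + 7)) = t + 7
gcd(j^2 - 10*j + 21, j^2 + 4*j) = 1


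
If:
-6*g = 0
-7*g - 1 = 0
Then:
No Solution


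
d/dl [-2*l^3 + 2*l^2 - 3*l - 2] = -6*l^2 + 4*l - 3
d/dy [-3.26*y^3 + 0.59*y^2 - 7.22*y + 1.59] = -9.78*y^2 + 1.18*y - 7.22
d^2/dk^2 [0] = 0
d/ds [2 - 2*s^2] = -4*s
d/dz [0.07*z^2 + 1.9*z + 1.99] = 0.14*z + 1.9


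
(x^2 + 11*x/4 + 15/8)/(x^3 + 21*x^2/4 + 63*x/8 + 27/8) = (4*x + 5)/(4*x^2 + 15*x + 9)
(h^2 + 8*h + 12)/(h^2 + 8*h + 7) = (h^2 + 8*h + 12)/(h^2 + 8*h + 7)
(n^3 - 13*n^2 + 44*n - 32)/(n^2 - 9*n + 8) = n - 4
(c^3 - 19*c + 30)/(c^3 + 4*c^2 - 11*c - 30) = (c - 2)/(c + 2)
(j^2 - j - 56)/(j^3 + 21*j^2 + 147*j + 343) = (j - 8)/(j^2 + 14*j + 49)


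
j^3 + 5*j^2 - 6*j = j*(j - 1)*(j + 6)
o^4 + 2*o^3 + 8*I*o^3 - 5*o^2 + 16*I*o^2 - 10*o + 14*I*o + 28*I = (o + 2)*(o - I)*(o + 2*I)*(o + 7*I)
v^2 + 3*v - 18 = (v - 3)*(v + 6)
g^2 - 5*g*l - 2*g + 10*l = (g - 2)*(g - 5*l)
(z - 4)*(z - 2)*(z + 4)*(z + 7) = z^4 + 5*z^3 - 30*z^2 - 80*z + 224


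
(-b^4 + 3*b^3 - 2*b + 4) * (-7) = 7*b^4 - 21*b^3 + 14*b - 28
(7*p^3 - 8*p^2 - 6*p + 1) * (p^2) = 7*p^5 - 8*p^4 - 6*p^3 + p^2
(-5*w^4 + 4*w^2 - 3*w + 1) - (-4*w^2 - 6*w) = -5*w^4 + 8*w^2 + 3*w + 1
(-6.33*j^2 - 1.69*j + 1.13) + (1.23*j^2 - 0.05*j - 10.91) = -5.1*j^2 - 1.74*j - 9.78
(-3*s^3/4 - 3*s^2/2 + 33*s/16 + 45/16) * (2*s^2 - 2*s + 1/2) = -3*s^5/2 - 3*s^4/2 + 27*s^3/4 + 3*s^2/4 - 147*s/32 + 45/32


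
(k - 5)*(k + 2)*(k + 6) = k^3 + 3*k^2 - 28*k - 60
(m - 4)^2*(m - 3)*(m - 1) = m^4 - 12*m^3 + 51*m^2 - 88*m + 48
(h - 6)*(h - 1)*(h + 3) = h^3 - 4*h^2 - 15*h + 18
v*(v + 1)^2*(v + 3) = v^4 + 5*v^3 + 7*v^2 + 3*v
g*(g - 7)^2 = g^3 - 14*g^2 + 49*g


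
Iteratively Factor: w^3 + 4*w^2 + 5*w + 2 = (w + 2)*(w^2 + 2*w + 1) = (w + 1)*(w + 2)*(w + 1)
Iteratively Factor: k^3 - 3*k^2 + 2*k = (k - 1)*(k^2 - 2*k) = (k - 2)*(k - 1)*(k)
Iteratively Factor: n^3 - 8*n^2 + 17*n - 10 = (n - 1)*(n^2 - 7*n + 10) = (n - 5)*(n - 1)*(n - 2)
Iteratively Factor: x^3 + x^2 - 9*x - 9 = (x - 3)*(x^2 + 4*x + 3) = (x - 3)*(x + 1)*(x + 3)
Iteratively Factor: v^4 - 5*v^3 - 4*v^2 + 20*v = (v + 2)*(v^3 - 7*v^2 + 10*v) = (v - 2)*(v + 2)*(v^2 - 5*v) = v*(v - 2)*(v + 2)*(v - 5)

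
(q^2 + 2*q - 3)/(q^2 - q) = (q + 3)/q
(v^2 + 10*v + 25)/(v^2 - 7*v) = (v^2 + 10*v + 25)/(v*(v - 7))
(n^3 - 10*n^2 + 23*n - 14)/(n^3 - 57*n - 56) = (-n^3 + 10*n^2 - 23*n + 14)/(-n^3 + 57*n + 56)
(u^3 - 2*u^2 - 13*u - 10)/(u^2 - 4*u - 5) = u + 2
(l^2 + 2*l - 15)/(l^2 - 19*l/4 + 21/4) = 4*(l + 5)/(4*l - 7)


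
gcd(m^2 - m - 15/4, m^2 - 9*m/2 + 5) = m - 5/2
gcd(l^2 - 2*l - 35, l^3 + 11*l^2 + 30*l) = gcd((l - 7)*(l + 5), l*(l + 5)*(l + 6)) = l + 5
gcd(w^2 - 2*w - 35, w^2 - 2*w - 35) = w^2 - 2*w - 35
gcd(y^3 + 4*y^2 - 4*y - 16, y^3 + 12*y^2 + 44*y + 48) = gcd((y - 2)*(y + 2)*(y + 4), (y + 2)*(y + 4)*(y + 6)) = y^2 + 6*y + 8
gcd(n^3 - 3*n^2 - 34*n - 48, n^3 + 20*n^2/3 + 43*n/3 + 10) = n^2 + 5*n + 6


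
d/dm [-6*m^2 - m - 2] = -12*m - 1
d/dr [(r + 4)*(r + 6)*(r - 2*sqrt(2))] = 3*r^2 - 4*sqrt(2)*r + 20*r - 20*sqrt(2) + 24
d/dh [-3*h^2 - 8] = -6*h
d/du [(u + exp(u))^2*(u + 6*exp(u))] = (u + exp(u))*((u + exp(u))*(6*exp(u) + 1) + 2*(u + 6*exp(u))*(exp(u) + 1))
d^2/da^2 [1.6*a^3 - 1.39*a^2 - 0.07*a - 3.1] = 9.6*a - 2.78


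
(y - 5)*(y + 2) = y^2 - 3*y - 10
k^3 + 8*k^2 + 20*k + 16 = (k + 2)^2*(k + 4)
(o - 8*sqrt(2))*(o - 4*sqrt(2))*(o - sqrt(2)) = o^3 - 13*sqrt(2)*o^2 + 88*o - 64*sqrt(2)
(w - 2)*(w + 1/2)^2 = w^3 - w^2 - 7*w/4 - 1/2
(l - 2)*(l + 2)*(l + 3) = l^3 + 3*l^2 - 4*l - 12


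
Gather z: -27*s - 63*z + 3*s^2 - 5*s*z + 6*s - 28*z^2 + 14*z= 3*s^2 - 21*s - 28*z^2 + z*(-5*s - 49)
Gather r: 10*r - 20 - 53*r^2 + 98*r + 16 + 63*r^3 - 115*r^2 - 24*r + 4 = 63*r^3 - 168*r^2 + 84*r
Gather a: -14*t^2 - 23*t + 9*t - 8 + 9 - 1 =-14*t^2 - 14*t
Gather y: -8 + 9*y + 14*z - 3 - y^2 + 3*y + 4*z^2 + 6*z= -y^2 + 12*y + 4*z^2 + 20*z - 11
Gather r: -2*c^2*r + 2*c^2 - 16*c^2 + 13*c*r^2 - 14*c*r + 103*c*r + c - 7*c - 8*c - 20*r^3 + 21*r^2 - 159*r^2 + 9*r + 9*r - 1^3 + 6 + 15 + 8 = -14*c^2 - 14*c - 20*r^3 + r^2*(13*c - 138) + r*(-2*c^2 + 89*c + 18) + 28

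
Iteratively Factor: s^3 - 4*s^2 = (s)*(s^2 - 4*s) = s^2*(s - 4)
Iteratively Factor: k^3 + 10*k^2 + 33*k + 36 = (k + 3)*(k^2 + 7*k + 12) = (k + 3)*(k + 4)*(k + 3)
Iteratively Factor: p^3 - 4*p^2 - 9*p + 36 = (p - 3)*(p^2 - p - 12) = (p - 3)*(p + 3)*(p - 4)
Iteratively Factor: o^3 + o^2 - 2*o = (o + 2)*(o^2 - o) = (o - 1)*(o + 2)*(o)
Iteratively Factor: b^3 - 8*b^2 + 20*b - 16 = (b - 2)*(b^2 - 6*b + 8) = (b - 4)*(b - 2)*(b - 2)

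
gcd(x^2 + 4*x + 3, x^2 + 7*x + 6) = x + 1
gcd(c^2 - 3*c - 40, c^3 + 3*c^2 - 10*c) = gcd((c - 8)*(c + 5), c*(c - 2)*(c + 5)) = c + 5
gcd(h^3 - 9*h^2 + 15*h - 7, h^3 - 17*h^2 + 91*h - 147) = h - 7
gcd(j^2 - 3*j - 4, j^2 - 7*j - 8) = j + 1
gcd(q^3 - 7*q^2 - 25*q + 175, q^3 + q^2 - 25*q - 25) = q^2 - 25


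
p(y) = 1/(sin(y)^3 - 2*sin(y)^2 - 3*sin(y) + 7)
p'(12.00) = 0.00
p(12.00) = 0.13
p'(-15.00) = 0.01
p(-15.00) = 0.13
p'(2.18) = -0.17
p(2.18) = 0.27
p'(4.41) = 0.02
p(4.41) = 0.14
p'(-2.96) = -0.04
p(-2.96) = 0.13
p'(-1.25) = -0.02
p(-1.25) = 0.14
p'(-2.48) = 0.01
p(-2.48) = 0.13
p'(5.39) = -0.02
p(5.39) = 0.13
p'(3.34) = -0.04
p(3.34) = 0.13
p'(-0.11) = 0.05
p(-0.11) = 0.14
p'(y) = (-3*sin(y)^2*cos(y) + 4*sin(y)*cos(y) + 3*cos(y))/(sin(y)^3 - 2*sin(y)^2 - 3*sin(y) + 7)^2 = (4*sin(y) + 3*cos(y)^2)*cos(y)/(sin(y)^3 - 2*sin(y)^2 - 3*sin(y) + 7)^2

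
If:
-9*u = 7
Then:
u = -7/9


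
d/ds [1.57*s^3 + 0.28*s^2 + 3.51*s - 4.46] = 4.71*s^2 + 0.56*s + 3.51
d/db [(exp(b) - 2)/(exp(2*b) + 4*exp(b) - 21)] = (-2*(exp(b) - 2)*(exp(b) + 2) + exp(2*b) + 4*exp(b) - 21)*exp(b)/(exp(2*b) + 4*exp(b) - 21)^2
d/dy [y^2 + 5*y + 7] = 2*y + 5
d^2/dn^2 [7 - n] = 0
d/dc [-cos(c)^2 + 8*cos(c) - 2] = 2*(cos(c) - 4)*sin(c)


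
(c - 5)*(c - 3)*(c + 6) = c^3 - 2*c^2 - 33*c + 90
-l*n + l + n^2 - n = (-l + n)*(n - 1)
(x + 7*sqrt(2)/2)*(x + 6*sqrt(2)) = x^2 + 19*sqrt(2)*x/2 + 42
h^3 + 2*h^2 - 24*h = h*(h - 4)*(h + 6)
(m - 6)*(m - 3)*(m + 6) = m^3 - 3*m^2 - 36*m + 108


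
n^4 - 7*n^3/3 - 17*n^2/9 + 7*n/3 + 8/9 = (n - 8/3)*(n - 1)*(n + 1/3)*(n + 1)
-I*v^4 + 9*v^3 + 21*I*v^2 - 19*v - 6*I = (v + I)^2*(v + 6*I)*(-I*v + 1)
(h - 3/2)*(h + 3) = h^2 + 3*h/2 - 9/2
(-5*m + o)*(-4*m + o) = 20*m^2 - 9*m*o + o^2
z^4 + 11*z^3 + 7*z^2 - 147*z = z*(z - 3)*(z + 7)^2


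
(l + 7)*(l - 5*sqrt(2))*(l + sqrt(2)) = l^3 - 4*sqrt(2)*l^2 + 7*l^2 - 28*sqrt(2)*l - 10*l - 70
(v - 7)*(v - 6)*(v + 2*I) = v^3 - 13*v^2 + 2*I*v^2 + 42*v - 26*I*v + 84*I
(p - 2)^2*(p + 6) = p^3 + 2*p^2 - 20*p + 24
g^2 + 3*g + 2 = (g + 1)*(g + 2)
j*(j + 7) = j^2 + 7*j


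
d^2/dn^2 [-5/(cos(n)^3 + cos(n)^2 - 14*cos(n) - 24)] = 5*((53*cos(n) - 8*cos(2*n) - 9*cos(3*n))*(cos(n)^3 + cos(n)^2 - 14*cos(n) - 24)/4 - 2*(3*cos(n)^2 + 2*cos(n) - 14)^2*sin(n)^2)/(cos(n)^3 + cos(n)^2 - 14*cos(n) - 24)^3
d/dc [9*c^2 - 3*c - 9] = 18*c - 3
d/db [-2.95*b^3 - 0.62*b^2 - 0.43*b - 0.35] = -8.85*b^2 - 1.24*b - 0.43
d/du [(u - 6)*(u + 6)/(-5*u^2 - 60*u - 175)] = 2*(-6*u^2 - 71*u - 216)/(5*(u^4 + 24*u^3 + 214*u^2 + 840*u + 1225))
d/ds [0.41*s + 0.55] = 0.410000000000000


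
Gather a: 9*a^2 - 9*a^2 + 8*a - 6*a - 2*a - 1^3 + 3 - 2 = 0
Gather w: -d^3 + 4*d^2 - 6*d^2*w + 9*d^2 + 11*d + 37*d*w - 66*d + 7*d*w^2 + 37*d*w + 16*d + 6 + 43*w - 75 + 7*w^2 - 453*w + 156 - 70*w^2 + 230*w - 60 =-d^3 + 13*d^2 - 39*d + w^2*(7*d - 63) + w*(-6*d^2 + 74*d - 180) + 27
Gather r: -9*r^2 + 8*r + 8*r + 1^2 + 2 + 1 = -9*r^2 + 16*r + 4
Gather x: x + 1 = x + 1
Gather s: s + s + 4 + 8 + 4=2*s + 16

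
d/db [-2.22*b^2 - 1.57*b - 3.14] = -4.44*b - 1.57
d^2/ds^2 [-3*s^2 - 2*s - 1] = -6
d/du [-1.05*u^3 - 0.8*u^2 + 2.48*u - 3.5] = -3.15*u^2 - 1.6*u + 2.48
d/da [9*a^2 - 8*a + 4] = 18*a - 8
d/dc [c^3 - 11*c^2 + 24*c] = 3*c^2 - 22*c + 24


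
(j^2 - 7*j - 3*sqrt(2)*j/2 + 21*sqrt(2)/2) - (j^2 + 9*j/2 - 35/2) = -23*j/2 - 3*sqrt(2)*j/2 + 21*sqrt(2)/2 + 35/2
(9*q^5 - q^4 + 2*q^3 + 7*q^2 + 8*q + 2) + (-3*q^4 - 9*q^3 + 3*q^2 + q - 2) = 9*q^5 - 4*q^4 - 7*q^3 + 10*q^2 + 9*q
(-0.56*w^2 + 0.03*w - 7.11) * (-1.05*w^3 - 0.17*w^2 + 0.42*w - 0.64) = 0.588*w^5 + 0.0637*w^4 + 7.2252*w^3 + 1.5797*w^2 - 3.0054*w + 4.5504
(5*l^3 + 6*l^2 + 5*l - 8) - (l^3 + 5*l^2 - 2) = 4*l^3 + l^2 + 5*l - 6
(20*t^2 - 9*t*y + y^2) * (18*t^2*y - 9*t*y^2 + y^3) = 360*t^4*y - 342*t^3*y^2 + 119*t^2*y^3 - 18*t*y^4 + y^5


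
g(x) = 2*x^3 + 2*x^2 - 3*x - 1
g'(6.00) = 237.00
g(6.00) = 485.00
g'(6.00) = 237.00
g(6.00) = 485.00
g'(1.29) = 12.14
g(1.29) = 2.75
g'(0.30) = -1.26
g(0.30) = -1.67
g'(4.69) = 147.74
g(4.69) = 235.25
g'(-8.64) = 410.34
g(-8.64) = -1115.73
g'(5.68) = 213.29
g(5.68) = 412.99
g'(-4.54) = 102.51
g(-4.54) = -133.31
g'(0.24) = -1.69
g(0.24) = -1.58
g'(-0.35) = -3.66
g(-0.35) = 0.21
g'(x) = 6*x^2 + 4*x - 3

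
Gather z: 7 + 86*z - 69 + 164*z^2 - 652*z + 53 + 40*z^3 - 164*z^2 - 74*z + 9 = 40*z^3 - 640*z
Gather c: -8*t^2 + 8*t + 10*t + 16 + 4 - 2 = -8*t^2 + 18*t + 18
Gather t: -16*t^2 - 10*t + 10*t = -16*t^2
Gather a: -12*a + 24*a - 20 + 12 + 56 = 12*a + 48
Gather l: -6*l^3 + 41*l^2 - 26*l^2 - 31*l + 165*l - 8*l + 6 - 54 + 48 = -6*l^3 + 15*l^2 + 126*l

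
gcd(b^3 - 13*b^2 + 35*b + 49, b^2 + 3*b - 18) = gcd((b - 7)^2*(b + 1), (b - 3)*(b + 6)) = 1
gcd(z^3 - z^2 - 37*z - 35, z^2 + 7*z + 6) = z + 1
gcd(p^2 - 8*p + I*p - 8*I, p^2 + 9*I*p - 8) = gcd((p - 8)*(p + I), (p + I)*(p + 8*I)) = p + I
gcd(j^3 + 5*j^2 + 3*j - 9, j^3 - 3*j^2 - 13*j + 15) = j^2 + 2*j - 3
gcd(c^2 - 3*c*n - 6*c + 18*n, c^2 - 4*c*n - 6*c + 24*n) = c - 6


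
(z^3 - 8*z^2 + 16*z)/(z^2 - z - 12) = z*(z - 4)/(z + 3)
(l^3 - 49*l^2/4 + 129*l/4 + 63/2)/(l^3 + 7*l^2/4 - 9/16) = 4*(l^2 - 13*l + 42)/(4*l^2 + 4*l - 3)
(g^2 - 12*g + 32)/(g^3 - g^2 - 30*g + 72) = (g - 8)/(g^2 + 3*g - 18)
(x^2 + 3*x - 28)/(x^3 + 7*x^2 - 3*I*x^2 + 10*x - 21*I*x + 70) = (x - 4)/(x^2 - 3*I*x + 10)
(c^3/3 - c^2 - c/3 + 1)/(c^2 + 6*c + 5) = (c^2 - 4*c + 3)/(3*(c + 5))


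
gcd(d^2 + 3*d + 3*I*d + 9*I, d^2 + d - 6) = d + 3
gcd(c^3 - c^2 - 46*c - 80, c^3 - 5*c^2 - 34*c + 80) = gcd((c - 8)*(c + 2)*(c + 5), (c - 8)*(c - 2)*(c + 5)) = c^2 - 3*c - 40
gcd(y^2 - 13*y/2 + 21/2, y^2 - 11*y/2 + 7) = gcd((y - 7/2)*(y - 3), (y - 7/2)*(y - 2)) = y - 7/2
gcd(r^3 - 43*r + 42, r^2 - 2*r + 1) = r - 1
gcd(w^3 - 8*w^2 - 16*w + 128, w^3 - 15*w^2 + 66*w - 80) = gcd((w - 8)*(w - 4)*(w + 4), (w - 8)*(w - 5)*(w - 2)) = w - 8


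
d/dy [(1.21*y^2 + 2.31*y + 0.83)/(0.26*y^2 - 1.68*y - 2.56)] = (-2.6334*y^2 - 6.6268*y - 4.5192)/(0.0676*y^4 - 0.8736*y^3 + 1.4912*y^2 + 8.6016*y + 6.5536)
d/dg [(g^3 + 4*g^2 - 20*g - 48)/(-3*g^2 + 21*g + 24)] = (-g^4 + 14*g^3 + 32*g^2 - 32*g + 176)/(3*(g^4 - 14*g^3 + 33*g^2 + 112*g + 64))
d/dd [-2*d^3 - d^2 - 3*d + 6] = -6*d^2 - 2*d - 3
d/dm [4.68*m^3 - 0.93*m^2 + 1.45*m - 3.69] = 14.04*m^2 - 1.86*m + 1.45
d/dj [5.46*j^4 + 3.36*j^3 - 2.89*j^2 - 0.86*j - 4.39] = 21.84*j^3 + 10.08*j^2 - 5.78*j - 0.86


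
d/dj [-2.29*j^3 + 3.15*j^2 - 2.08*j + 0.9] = -6.87*j^2 + 6.3*j - 2.08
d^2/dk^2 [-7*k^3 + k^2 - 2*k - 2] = 2 - 42*k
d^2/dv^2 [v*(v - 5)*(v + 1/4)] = 6*v - 19/2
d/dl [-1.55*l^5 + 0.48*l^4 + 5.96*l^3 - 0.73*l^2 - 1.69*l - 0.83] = -7.75*l^4 + 1.92*l^3 + 17.88*l^2 - 1.46*l - 1.69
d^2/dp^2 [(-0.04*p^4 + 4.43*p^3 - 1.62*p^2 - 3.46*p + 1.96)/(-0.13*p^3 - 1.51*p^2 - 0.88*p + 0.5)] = (3.46944695195361e-18*p^8 - 2.22044604925031e-16*p^7 + 1.96723*p^6 + 3.72610800000001*p^5 - 0.885012000000009*p^4 - 7.83251999999999*p^3 - 6.30672*p^2 - 7.362288*p - 2.140448)/(0.002197*p^9 + 0.076557*p^8 + 0.933855*p^7 + 4.454065*p^6 + 5.73258*p^5 - 0.255318*p^4 - 3.207428*p^3 - 0.0290999999999999*p^2 + 0.66*p - 0.125)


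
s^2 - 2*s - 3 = (s - 3)*(s + 1)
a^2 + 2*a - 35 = (a - 5)*(a + 7)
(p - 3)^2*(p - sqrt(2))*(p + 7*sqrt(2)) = p^4 - 6*p^3 + 6*sqrt(2)*p^3 - 36*sqrt(2)*p^2 - 5*p^2 + 54*sqrt(2)*p + 84*p - 126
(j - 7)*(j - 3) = j^2 - 10*j + 21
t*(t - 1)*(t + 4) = t^3 + 3*t^2 - 4*t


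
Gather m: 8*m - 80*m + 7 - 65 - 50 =-72*m - 108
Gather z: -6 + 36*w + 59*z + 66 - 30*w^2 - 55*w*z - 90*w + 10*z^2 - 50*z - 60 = -30*w^2 - 54*w + 10*z^2 + z*(9 - 55*w)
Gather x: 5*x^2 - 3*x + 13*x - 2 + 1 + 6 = 5*x^2 + 10*x + 5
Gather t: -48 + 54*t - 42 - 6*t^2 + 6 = -6*t^2 + 54*t - 84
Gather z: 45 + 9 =54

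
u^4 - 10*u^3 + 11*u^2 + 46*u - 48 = (u - 8)*(u - 3)*(u - 1)*(u + 2)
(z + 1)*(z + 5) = z^2 + 6*z + 5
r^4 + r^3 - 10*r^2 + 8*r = r*(r - 2)*(r - 1)*(r + 4)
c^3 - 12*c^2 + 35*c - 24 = (c - 8)*(c - 3)*(c - 1)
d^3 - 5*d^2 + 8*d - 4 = (d - 2)^2*(d - 1)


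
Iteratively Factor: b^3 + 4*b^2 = (b)*(b^2 + 4*b) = b^2*(b + 4)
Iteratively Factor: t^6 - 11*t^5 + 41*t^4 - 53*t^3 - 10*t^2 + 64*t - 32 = (t - 4)*(t^5 - 7*t^4 + 13*t^3 - t^2 - 14*t + 8) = (t - 4)*(t - 1)*(t^4 - 6*t^3 + 7*t^2 + 6*t - 8) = (t - 4)^2*(t - 1)*(t^3 - 2*t^2 - t + 2) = (t - 4)^2*(t - 2)*(t - 1)*(t^2 - 1) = (t - 4)^2*(t - 2)*(t - 1)^2*(t + 1)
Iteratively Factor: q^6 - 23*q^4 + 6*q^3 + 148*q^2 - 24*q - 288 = (q - 3)*(q^5 + 3*q^4 - 14*q^3 - 36*q^2 + 40*q + 96) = (q - 3)*(q + 2)*(q^4 + q^3 - 16*q^2 - 4*q + 48) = (q - 3)^2*(q + 2)*(q^3 + 4*q^2 - 4*q - 16) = (q - 3)^2*(q - 2)*(q + 2)*(q^2 + 6*q + 8) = (q - 3)^2*(q - 2)*(q + 2)*(q + 4)*(q + 2)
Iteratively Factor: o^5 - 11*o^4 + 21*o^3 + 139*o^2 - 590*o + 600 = (o - 3)*(o^4 - 8*o^3 - 3*o^2 + 130*o - 200) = (o - 3)*(o + 4)*(o^3 - 12*o^2 + 45*o - 50) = (o - 5)*(o - 3)*(o + 4)*(o^2 - 7*o + 10) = (o - 5)^2*(o - 3)*(o + 4)*(o - 2)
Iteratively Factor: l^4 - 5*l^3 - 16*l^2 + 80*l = (l - 5)*(l^3 - 16*l) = (l - 5)*(l + 4)*(l^2 - 4*l) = (l - 5)*(l - 4)*(l + 4)*(l)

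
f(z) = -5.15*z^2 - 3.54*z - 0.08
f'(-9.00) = 89.16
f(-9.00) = -385.37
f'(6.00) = -65.34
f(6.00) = -206.72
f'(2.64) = -30.73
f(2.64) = -45.32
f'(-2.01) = 17.16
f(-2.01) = -13.77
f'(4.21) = -46.90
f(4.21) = -106.26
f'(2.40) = -28.26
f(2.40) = -38.24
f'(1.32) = -17.14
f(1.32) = -13.73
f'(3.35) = -38.04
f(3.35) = -69.73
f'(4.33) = -48.14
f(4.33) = -111.97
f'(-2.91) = 26.43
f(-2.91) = -33.39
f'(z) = -10.3*z - 3.54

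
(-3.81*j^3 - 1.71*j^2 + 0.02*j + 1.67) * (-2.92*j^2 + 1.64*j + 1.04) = 11.1252*j^5 - 1.2552*j^4 - 6.8252*j^3 - 6.622*j^2 + 2.7596*j + 1.7368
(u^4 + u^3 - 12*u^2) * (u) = u^5 + u^4 - 12*u^3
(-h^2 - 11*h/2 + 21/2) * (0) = 0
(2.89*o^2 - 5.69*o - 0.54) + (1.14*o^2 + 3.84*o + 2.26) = 4.03*o^2 - 1.85*o + 1.72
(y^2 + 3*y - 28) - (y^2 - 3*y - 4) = 6*y - 24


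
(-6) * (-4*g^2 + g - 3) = 24*g^2 - 6*g + 18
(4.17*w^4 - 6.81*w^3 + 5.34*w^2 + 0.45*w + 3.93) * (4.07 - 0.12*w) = -0.5004*w^5 + 17.7891*w^4 - 28.3575*w^3 + 21.6798*w^2 + 1.3599*w + 15.9951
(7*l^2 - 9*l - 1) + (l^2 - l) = 8*l^2 - 10*l - 1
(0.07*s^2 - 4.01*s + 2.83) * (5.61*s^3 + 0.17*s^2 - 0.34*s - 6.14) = 0.3927*s^5 - 22.4842*s^4 + 15.1708*s^3 + 1.4147*s^2 + 23.6592*s - 17.3762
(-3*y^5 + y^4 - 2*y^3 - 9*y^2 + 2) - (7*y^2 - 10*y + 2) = -3*y^5 + y^4 - 2*y^3 - 16*y^2 + 10*y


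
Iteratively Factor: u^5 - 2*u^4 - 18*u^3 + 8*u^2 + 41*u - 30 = (u - 5)*(u^4 + 3*u^3 - 3*u^2 - 7*u + 6) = (u - 5)*(u + 3)*(u^3 - 3*u + 2) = (u - 5)*(u - 1)*(u + 3)*(u^2 + u - 2) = (u - 5)*(u - 1)*(u + 2)*(u + 3)*(u - 1)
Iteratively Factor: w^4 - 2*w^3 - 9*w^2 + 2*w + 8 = (w + 1)*(w^3 - 3*w^2 - 6*w + 8) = (w - 1)*(w + 1)*(w^2 - 2*w - 8) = (w - 4)*(w - 1)*(w + 1)*(w + 2)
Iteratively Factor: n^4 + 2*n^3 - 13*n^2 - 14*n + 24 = (n + 4)*(n^3 - 2*n^2 - 5*n + 6) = (n + 2)*(n + 4)*(n^2 - 4*n + 3) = (n - 1)*(n + 2)*(n + 4)*(n - 3)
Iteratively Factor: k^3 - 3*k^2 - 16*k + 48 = (k - 3)*(k^2 - 16) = (k - 3)*(k + 4)*(k - 4)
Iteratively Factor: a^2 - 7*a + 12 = (a - 3)*(a - 4)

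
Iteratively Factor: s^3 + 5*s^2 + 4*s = (s + 4)*(s^2 + s) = (s + 1)*(s + 4)*(s)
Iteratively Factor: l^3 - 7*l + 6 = (l + 3)*(l^2 - 3*l + 2) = (l - 1)*(l + 3)*(l - 2)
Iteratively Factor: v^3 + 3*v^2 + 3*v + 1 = (v + 1)*(v^2 + 2*v + 1) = (v + 1)^2*(v + 1)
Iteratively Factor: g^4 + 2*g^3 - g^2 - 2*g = (g + 2)*(g^3 - g) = (g - 1)*(g + 2)*(g^2 + g) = g*(g - 1)*(g + 2)*(g + 1)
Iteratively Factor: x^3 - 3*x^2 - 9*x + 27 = (x + 3)*(x^2 - 6*x + 9) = (x - 3)*(x + 3)*(x - 3)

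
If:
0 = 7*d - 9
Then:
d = 9/7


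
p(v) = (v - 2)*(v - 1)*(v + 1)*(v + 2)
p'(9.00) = 2826.00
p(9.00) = 6160.00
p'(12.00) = 6792.00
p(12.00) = 20020.00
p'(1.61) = 0.59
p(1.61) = -2.24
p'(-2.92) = -70.39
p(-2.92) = 34.07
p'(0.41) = -3.82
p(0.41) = 3.19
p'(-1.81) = -5.62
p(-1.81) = -1.65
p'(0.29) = -2.80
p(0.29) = 3.59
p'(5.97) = 791.40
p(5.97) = 1096.07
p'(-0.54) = 4.77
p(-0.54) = 2.63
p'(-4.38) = -292.31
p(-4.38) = 276.12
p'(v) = (v - 2)*(v - 1)*(v + 1) + (v - 2)*(v - 1)*(v + 2) + (v - 2)*(v + 1)*(v + 2) + (v - 1)*(v + 1)*(v + 2)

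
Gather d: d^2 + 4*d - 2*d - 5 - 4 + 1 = d^2 + 2*d - 8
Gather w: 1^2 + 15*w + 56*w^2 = 56*w^2 + 15*w + 1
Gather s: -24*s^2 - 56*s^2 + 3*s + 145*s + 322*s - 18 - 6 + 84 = -80*s^2 + 470*s + 60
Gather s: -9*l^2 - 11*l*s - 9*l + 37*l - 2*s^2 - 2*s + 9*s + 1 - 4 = -9*l^2 + 28*l - 2*s^2 + s*(7 - 11*l) - 3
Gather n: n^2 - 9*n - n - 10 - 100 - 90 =n^2 - 10*n - 200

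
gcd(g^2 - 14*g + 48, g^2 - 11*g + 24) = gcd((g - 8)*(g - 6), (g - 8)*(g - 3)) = g - 8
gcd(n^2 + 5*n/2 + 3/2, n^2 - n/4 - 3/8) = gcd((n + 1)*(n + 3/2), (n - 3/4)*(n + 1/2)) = 1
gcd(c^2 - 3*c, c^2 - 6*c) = c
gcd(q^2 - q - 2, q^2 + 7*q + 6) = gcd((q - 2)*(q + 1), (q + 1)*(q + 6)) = q + 1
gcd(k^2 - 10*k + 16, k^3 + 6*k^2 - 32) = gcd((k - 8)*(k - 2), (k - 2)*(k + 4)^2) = k - 2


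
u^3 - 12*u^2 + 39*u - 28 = (u - 7)*(u - 4)*(u - 1)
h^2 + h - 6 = (h - 2)*(h + 3)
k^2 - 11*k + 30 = (k - 6)*(k - 5)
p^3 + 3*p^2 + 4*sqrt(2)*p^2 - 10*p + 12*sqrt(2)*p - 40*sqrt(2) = (p - 2)*(p + 5)*(p + 4*sqrt(2))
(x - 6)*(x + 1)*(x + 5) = x^3 - 31*x - 30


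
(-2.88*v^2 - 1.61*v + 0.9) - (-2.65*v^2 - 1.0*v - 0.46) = -0.23*v^2 - 0.61*v + 1.36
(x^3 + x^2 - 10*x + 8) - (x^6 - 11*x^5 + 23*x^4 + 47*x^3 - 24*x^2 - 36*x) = -x^6 + 11*x^5 - 23*x^4 - 46*x^3 + 25*x^2 + 26*x + 8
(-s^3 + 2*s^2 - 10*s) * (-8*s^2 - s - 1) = 8*s^5 - 15*s^4 + 79*s^3 + 8*s^2 + 10*s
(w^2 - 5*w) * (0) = 0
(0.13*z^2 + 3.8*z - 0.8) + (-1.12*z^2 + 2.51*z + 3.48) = -0.99*z^2 + 6.31*z + 2.68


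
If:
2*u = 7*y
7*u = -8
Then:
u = -8/7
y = -16/49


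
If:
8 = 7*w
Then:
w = 8/7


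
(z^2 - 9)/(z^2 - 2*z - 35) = (9 - z^2)/(-z^2 + 2*z + 35)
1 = 1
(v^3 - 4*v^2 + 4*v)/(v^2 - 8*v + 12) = v*(v - 2)/(v - 6)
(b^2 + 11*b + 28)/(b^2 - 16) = (b + 7)/(b - 4)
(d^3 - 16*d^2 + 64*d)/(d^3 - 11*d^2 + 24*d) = (d - 8)/(d - 3)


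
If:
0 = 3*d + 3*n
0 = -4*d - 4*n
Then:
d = -n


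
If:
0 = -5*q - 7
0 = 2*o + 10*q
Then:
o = 7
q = -7/5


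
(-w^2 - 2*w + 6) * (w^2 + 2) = -w^4 - 2*w^3 + 4*w^2 - 4*w + 12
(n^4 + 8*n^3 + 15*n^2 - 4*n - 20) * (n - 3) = n^5 + 5*n^4 - 9*n^3 - 49*n^2 - 8*n + 60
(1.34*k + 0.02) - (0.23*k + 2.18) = 1.11*k - 2.16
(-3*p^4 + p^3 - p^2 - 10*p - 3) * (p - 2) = -3*p^5 + 7*p^4 - 3*p^3 - 8*p^2 + 17*p + 6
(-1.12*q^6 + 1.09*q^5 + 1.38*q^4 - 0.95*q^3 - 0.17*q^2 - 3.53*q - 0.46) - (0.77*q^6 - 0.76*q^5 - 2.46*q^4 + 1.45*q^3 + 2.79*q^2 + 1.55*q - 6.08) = -1.89*q^6 + 1.85*q^5 + 3.84*q^4 - 2.4*q^3 - 2.96*q^2 - 5.08*q + 5.62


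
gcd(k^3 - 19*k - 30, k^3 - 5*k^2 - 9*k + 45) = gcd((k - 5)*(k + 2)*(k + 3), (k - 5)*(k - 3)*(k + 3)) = k^2 - 2*k - 15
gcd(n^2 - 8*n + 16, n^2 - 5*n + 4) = n - 4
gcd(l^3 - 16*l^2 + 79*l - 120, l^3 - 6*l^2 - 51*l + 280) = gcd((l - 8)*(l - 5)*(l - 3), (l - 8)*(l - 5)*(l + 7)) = l^2 - 13*l + 40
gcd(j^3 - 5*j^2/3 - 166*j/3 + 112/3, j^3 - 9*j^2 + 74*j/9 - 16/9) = j^2 - 26*j/3 + 16/3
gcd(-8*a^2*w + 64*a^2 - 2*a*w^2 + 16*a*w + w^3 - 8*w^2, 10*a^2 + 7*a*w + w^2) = 2*a + w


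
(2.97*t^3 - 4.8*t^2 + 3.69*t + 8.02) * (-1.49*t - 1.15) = -4.4253*t^4 + 3.7365*t^3 + 0.0218999999999996*t^2 - 16.1933*t - 9.223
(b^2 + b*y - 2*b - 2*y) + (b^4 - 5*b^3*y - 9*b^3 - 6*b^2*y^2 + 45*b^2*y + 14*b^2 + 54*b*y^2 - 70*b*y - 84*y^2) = b^4 - 5*b^3*y - 9*b^3 - 6*b^2*y^2 + 45*b^2*y + 15*b^2 + 54*b*y^2 - 69*b*y - 2*b - 84*y^2 - 2*y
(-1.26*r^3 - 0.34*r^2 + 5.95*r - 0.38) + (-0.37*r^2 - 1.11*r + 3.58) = -1.26*r^3 - 0.71*r^2 + 4.84*r + 3.2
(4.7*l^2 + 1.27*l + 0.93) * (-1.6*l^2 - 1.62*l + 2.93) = -7.52*l^4 - 9.646*l^3 + 10.2256*l^2 + 2.2145*l + 2.7249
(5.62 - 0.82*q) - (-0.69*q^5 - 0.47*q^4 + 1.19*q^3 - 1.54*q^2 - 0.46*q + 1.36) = 0.69*q^5 + 0.47*q^4 - 1.19*q^3 + 1.54*q^2 - 0.36*q + 4.26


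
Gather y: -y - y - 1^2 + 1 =-2*y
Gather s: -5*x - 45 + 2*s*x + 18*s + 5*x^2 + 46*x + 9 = s*(2*x + 18) + 5*x^2 + 41*x - 36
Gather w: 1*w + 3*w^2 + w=3*w^2 + 2*w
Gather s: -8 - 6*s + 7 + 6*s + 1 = 0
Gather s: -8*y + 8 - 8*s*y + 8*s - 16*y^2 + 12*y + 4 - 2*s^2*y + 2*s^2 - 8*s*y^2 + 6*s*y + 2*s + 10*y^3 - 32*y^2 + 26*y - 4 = s^2*(2 - 2*y) + s*(-8*y^2 - 2*y + 10) + 10*y^3 - 48*y^2 + 30*y + 8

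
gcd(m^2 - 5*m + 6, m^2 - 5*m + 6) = m^2 - 5*m + 6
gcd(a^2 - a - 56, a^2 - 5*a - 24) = a - 8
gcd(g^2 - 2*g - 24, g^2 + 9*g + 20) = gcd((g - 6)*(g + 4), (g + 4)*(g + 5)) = g + 4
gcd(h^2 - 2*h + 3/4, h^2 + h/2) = 1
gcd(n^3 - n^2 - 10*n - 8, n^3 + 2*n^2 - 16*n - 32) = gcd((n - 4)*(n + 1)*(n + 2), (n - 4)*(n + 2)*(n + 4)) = n^2 - 2*n - 8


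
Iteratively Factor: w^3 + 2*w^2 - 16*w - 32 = (w + 4)*(w^2 - 2*w - 8) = (w - 4)*(w + 4)*(w + 2)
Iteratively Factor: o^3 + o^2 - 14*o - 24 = (o + 2)*(o^2 - o - 12) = (o - 4)*(o + 2)*(o + 3)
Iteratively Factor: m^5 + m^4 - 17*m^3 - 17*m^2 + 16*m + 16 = (m + 1)*(m^4 - 17*m^2 + 16) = (m + 1)*(m + 4)*(m^3 - 4*m^2 - m + 4) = (m + 1)^2*(m + 4)*(m^2 - 5*m + 4) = (m - 4)*(m + 1)^2*(m + 4)*(m - 1)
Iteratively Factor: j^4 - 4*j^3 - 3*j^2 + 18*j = (j + 2)*(j^3 - 6*j^2 + 9*j) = j*(j + 2)*(j^2 - 6*j + 9) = j*(j - 3)*(j + 2)*(j - 3)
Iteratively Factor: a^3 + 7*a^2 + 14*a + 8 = (a + 4)*(a^2 + 3*a + 2) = (a + 1)*(a + 4)*(a + 2)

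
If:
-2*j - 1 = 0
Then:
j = -1/2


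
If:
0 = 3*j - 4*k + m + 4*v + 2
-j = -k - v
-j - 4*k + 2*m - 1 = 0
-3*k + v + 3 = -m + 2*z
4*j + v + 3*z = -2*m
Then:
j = -25/33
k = -35/66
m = -31/33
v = -5/22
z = 113/66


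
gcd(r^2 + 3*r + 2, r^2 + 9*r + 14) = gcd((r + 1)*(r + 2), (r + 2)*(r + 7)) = r + 2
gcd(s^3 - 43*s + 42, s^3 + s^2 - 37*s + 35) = s^2 + 6*s - 7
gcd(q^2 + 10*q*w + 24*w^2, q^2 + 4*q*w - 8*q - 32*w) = q + 4*w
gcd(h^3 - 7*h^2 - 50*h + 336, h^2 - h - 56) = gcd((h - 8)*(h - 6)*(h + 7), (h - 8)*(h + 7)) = h^2 - h - 56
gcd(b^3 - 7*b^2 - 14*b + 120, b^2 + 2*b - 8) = b + 4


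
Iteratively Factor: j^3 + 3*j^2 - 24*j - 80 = (j - 5)*(j^2 + 8*j + 16) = (j - 5)*(j + 4)*(j + 4)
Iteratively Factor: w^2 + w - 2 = (w - 1)*(w + 2)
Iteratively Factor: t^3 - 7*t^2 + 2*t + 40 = (t - 4)*(t^2 - 3*t - 10) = (t - 5)*(t - 4)*(t + 2)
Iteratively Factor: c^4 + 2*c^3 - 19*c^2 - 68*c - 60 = (c + 2)*(c^3 - 19*c - 30) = (c + 2)^2*(c^2 - 2*c - 15) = (c - 5)*(c + 2)^2*(c + 3)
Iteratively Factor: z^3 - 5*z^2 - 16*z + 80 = (z - 4)*(z^2 - z - 20) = (z - 4)*(z + 4)*(z - 5)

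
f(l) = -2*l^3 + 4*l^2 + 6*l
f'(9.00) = -408.00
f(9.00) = -1080.00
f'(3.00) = -24.00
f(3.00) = 0.00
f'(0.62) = 8.65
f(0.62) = 4.78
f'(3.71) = -46.90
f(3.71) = -24.81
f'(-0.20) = 4.16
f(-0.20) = -1.02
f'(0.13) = 6.94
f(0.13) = 0.84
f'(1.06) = 7.74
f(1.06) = 8.47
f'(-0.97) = -7.41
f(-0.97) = -0.23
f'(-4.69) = -163.50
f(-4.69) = 266.17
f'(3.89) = -53.67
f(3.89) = -33.86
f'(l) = -6*l^2 + 8*l + 6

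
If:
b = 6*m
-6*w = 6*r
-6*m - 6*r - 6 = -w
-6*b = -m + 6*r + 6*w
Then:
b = 0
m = 0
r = -6/7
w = 6/7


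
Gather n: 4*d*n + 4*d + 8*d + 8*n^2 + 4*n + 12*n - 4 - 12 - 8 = 12*d + 8*n^2 + n*(4*d + 16) - 24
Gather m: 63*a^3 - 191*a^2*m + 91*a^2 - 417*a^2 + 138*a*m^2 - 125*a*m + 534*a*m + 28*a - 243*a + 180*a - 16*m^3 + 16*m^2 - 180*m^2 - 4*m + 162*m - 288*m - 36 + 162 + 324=63*a^3 - 326*a^2 - 35*a - 16*m^3 + m^2*(138*a - 164) + m*(-191*a^2 + 409*a - 130) + 450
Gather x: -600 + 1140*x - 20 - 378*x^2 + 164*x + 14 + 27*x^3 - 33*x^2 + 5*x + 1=27*x^3 - 411*x^2 + 1309*x - 605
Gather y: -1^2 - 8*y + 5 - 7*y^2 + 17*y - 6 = -7*y^2 + 9*y - 2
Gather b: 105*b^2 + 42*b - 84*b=105*b^2 - 42*b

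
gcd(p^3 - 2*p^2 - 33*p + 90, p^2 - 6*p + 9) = p - 3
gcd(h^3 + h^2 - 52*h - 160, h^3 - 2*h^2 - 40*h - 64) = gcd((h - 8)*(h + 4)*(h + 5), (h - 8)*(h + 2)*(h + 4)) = h^2 - 4*h - 32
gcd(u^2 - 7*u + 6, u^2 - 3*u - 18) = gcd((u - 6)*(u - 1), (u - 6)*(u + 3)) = u - 6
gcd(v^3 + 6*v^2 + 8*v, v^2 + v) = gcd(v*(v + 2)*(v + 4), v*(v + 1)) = v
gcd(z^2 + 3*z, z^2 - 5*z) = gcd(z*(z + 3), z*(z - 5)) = z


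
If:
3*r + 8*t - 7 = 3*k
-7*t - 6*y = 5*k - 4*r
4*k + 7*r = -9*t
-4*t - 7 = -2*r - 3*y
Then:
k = -1645/1112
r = 931/1112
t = 7/1112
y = 2975/1668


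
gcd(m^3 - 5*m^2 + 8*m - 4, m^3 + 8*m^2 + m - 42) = m - 2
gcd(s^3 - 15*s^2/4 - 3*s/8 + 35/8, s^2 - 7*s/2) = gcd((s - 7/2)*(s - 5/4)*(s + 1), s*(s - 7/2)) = s - 7/2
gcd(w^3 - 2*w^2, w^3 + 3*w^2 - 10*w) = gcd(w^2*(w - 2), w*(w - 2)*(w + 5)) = w^2 - 2*w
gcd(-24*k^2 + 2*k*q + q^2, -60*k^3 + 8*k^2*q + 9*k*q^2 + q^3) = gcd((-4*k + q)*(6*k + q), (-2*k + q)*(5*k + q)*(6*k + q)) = 6*k + q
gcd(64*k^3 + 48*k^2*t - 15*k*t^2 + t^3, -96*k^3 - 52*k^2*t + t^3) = -8*k + t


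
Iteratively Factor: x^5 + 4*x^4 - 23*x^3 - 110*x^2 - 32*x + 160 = (x + 4)*(x^4 - 23*x^2 - 18*x + 40) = (x + 2)*(x + 4)*(x^3 - 2*x^2 - 19*x + 20) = (x - 1)*(x + 2)*(x + 4)*(x^2 - x - 20) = (x - 5)*(x - 1)*(x + 2)*(x + 4)*(x + 4)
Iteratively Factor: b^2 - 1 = (b + 1)*(b - 1)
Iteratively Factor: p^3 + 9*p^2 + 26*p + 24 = (p + 2)*(p^2 + 7*p + 12) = (p + 2)*(p + 4)*(p + 3)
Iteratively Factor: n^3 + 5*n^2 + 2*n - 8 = (n + 4)*(n^2 + n - 2) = (n + 2)*(n + 4)*(n - 1)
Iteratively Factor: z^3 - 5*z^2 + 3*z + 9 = (z - 3)*(z^2 - 2*z - 3) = (z - 3)*(z + 1)*(z - 3)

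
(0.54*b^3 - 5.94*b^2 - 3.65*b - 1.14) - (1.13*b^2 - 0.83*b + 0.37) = 0.54*b^3 - 7.07*b^2 - 2.82*b - 1.51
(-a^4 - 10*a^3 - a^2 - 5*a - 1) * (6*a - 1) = -6*a^5 - 59*a^4 + 4*a^3 - 29*a^2 - a + 1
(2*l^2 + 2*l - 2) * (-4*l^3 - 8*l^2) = -8*l^5 - 24*l^4 - 8*l^3 + 16*l^2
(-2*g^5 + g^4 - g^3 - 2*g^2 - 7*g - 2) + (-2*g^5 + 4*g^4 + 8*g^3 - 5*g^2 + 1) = -4*g^5 + 5*g^4 + 7*g^3 - 7*g^2 - 7*g - 1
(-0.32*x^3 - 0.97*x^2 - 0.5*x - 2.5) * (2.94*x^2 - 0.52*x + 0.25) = -0.9408*x^5 - 2.6854*x^4 - 1.0456*x^3 - 7.3325*x^2 + 1.175*x - 0.625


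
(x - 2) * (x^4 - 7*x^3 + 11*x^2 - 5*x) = x^5 - 9*x^4 + 25*x^3 - 27*x^2 + 10*x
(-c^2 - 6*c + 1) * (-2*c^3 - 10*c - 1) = 2*c^5 + 12*c^4 + 8*c^3 + 61*c^2 - 4*c - 1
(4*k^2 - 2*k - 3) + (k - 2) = 4*k^2 - k - 5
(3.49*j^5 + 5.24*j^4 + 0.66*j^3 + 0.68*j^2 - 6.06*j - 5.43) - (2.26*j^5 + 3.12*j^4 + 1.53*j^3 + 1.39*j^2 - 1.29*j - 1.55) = 1.23*j^5 + 2.12*j^4 - 0.87*j^3 - 0.71*j^2 - 4.77*j - 3.88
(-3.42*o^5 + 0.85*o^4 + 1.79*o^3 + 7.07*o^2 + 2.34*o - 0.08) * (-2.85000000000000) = 9.747*o^5 - 2.4225*o^4 - 5.1015*o^3 - 20.1495*o^2 - 6.669*o + 0.228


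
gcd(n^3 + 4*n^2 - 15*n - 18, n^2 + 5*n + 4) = n + 1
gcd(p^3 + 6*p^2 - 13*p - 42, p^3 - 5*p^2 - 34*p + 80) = 1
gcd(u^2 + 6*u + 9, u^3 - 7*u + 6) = u + 3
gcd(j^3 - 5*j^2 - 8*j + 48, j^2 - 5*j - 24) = j + 3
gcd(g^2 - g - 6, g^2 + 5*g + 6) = g + 2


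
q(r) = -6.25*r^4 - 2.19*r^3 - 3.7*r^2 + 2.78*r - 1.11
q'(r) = -25.0*r^3 - 6.57*r^2 - 7.4*r + 2.78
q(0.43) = -0.99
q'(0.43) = -3.60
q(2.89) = -512.82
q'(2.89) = -676.92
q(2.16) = -170.49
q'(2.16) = -295.80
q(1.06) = -12.82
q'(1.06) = -42.22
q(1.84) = -93.80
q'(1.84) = -188.82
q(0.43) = -0.99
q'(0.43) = -3.60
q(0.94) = -8.46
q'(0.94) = -30.75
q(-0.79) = -6.97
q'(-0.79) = 16.85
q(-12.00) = -126382.95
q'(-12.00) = 42345.50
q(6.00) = -8690.67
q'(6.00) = -5678.14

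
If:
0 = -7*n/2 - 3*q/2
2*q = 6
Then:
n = -9/7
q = 3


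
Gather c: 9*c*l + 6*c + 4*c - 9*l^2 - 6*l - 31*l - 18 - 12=c*(9*l + 10) - 9*l^2 - 37*l - 30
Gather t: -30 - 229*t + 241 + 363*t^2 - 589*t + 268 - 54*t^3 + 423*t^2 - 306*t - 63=-54*t^3 + 786*t^2 - 1124*t + 416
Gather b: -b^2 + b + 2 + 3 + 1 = -b^2 + b + 6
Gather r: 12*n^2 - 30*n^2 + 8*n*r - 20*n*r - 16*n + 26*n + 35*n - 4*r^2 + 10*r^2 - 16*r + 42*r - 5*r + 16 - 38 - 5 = -18*n^2 + 45*n + 6*r^2 + r*(21 - 12*n) - 27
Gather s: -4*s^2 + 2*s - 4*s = -4*s^2 - 2*s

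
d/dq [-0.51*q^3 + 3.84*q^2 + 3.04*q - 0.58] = -1.53*q^2 + 7.68*q + 3.04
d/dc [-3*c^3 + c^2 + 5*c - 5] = -9*c^2 + 2*c + 5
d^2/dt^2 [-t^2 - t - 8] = -2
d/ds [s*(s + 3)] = 2*s + 3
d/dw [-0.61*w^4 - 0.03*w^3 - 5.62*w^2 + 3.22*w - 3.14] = -2.44*w^3 - 0.09*w^2 - 11.24*w + 3.22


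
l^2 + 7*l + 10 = (l + 2)*(l + 5)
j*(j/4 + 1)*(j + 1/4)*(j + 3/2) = j^4/4 + 23*j^3/16 + 59*j^2/32 + 3*j/8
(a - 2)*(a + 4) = a^2 + 2*a - 8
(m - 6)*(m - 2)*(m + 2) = m^3 - 6*m^2 - 4*m + 24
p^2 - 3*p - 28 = (p - 7)*(p + 4)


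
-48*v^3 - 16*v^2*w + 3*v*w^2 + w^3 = (-4*v + w)*(3*v + w)*(4*v + w)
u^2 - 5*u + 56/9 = (u - 8/3)*(u - 7/3)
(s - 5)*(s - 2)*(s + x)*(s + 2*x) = s^4 + 3*s^3*x - 7*s^3 + 2*s^2*x^2 - 21*s^2*x + 10*s^2 - 14*s*x^2 + 30*s*x + 20*x^2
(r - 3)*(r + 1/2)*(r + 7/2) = r^3 + r^2 - 41*r/4 - 21/4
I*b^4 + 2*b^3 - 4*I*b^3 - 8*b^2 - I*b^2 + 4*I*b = b*(b - 4)*(b - I)*(I*b + 1)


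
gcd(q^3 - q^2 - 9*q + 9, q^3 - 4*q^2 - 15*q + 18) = q^2 + 2*q - 3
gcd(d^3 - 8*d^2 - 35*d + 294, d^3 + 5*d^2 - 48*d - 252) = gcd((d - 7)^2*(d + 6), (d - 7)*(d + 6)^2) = d^2 - d - 42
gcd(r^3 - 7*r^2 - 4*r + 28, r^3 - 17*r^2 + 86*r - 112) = r^2 - 9*r + 14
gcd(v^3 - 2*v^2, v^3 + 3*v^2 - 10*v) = v^2 - 2*v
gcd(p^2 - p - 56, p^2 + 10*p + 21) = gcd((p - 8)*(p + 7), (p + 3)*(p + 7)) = p + 7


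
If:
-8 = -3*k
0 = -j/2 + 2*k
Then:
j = 32/3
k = 8/3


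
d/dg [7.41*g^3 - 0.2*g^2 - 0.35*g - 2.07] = 22.23*g^2 - 0.4*g - 0.35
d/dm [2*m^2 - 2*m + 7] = 4*m - 2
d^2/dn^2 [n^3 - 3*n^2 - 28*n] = 6*n - 6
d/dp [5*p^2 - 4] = 10*p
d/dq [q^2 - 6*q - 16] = 2*q - 6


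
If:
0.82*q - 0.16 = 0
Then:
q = 0.20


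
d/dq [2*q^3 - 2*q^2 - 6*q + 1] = 6*q^2 - 4*q - 6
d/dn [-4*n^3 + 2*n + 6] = 2 - 12*n^2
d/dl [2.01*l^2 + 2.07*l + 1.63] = 4.02*l + 2.07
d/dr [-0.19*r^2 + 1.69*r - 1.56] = 1.69 - 0.38*r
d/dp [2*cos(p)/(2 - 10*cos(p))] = -sin(p)/(5*cos(p) - 1)^2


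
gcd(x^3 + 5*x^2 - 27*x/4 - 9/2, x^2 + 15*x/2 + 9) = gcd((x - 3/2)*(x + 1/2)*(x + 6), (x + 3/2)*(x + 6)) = x + 6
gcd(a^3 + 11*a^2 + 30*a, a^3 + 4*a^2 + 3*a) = a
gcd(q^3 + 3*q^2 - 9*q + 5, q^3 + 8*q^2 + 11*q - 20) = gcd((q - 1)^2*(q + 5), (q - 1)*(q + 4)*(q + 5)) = q^2 + 4*q - 5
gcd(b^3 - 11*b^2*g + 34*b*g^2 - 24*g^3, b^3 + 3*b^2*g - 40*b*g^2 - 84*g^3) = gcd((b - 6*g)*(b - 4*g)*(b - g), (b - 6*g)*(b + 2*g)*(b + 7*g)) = b - 6*g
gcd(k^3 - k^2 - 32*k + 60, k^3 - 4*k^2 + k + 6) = k - 2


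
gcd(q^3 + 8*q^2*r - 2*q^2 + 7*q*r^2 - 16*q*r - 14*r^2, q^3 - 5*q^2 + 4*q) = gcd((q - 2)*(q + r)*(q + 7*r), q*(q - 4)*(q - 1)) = 1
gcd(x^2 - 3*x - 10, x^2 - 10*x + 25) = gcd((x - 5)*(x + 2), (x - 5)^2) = x - 5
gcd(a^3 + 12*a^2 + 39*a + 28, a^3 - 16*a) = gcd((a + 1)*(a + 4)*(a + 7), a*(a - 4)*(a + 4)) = a + 4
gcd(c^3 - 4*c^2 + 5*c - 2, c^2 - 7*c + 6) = c - 1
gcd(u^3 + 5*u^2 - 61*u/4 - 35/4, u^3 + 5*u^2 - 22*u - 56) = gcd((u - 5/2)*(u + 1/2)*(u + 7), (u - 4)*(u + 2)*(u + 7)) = u + 7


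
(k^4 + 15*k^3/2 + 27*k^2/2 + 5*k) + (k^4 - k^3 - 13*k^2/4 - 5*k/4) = 2*k^4 + 13*k^3/2 + 41*k^2/4 + 15*k/4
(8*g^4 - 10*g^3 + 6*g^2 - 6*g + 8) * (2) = 16*g^4 - 20*g^3 + 12*g^2 - 12*g + 16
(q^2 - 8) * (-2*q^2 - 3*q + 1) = -2*q^4 - 3*q^3 + 17*q^2 + 24*q - 8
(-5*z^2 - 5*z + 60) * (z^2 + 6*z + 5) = -5*z^4 - 35*z^3 + 5*z^2 + 335*z + 300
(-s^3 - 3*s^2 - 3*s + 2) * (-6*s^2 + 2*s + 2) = 6*s^5 + 16*s^4 + 10*s^3 - 24*s^2 - 2*s + 4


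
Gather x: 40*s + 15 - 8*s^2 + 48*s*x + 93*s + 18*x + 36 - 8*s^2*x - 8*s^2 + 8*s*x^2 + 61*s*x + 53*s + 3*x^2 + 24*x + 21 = -16*s^2 + 186*s + x^2*(8*s + 3) + x*(-8*s^2 + 109*s + 42) + 72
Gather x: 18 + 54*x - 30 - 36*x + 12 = 18*x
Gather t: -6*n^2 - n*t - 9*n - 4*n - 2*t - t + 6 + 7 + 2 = -6*n^2 - 13*n + t*(-n - 3) + 15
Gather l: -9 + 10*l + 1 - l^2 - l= -l^2 + 9*l - 8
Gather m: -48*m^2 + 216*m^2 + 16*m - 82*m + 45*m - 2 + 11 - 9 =168*m^2 - 21*m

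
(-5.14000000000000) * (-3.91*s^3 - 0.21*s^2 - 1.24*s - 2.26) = 20.0974*s^3 + 1.0794*s^2 + 6.3736*s + 11.6164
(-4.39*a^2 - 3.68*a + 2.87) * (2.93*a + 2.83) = -12.8627*a^3 - 23.2061*a^2 - 2.0053*a + 8.1221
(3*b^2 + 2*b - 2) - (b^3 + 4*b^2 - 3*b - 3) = -b^3 - b^2 + 5*b + 1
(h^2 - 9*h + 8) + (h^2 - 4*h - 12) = 2*h^2 - 13*h - 4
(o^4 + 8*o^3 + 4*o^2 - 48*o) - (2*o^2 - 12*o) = o^4 + 8*o^3 + 2*o^2 - 36*o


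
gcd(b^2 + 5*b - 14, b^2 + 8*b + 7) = b + 7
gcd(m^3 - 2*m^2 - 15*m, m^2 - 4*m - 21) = m + 3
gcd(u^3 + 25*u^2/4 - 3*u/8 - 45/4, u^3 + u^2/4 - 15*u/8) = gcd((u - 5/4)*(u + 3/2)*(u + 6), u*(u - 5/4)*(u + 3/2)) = u^2 + u/4 - 15/8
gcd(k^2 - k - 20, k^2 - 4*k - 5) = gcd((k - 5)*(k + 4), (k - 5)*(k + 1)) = k - 5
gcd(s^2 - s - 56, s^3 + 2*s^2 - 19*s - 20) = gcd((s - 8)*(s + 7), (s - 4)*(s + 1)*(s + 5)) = 1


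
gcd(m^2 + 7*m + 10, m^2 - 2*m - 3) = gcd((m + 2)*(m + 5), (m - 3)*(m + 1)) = 1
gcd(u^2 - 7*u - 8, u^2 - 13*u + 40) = u - 8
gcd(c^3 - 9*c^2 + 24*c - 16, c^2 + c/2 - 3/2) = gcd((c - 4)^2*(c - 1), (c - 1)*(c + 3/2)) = c - 1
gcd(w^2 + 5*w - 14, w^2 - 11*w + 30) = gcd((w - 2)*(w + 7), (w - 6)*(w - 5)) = 1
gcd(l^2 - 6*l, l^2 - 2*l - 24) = l - 6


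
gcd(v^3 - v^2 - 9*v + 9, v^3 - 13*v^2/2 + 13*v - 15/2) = v^2 - 4*v + 3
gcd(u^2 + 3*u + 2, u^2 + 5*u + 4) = u + 1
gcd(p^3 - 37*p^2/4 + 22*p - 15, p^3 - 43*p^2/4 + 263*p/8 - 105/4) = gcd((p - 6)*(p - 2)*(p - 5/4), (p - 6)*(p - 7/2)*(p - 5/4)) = p^2 - 29*p/4 + 15/2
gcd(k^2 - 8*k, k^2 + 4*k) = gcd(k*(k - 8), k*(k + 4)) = k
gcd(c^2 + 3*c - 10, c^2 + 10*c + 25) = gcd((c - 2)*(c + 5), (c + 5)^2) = c + 5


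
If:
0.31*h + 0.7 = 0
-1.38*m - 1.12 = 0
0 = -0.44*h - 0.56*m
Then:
No Solution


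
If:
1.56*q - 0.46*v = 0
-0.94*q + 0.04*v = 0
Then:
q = 0.00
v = 0.00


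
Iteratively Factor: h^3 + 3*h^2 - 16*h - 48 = (h + 3)*(h^2 - 16) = (h - 4)*(h + 3)*(h + 4)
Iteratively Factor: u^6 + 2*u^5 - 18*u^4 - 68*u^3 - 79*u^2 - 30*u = (u + 3)*(u^5 - u^4 - 15*u^3 - 23*u^2 - 10*u) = u*(u + 3)*(u^4 - u^3 - 15*u^2 - 23*u - 10) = u*(u + 1)*(u + 3)*(u^3 - 2*u^2 - 13*u - 10) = u*(u + 1)^2*(u + 3)*(u^2 - 3*u - 10) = u*(u + 1)^2*(u + 2)*(u + 3)*(u - 5)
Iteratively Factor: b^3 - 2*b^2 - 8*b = (b)*(b^2 - 2*b - 8) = b*(b + 2)*(b - 4)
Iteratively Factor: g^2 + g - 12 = (g + 4)*(g - 3)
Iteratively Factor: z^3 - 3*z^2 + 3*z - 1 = (z - 1)*(z^2 - 2*z + 1) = (z - 1)^2*(z - 1)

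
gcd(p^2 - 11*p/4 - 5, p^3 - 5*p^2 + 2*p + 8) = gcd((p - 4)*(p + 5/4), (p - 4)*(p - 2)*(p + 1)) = p - 4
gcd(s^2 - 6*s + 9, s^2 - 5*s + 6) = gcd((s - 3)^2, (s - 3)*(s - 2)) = s - 3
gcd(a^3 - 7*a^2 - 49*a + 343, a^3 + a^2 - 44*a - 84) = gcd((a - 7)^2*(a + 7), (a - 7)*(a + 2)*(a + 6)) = a - 7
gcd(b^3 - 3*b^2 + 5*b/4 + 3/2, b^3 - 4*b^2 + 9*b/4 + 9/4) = b^2 - b - 3/4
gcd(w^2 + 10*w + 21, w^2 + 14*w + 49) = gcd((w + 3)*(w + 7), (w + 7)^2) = w + 7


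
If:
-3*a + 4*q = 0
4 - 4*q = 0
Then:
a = 4/3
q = 1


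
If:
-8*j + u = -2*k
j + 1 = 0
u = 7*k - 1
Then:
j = -1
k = -7/9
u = -58/9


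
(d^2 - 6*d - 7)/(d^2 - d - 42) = (d + 1)/(d + 6)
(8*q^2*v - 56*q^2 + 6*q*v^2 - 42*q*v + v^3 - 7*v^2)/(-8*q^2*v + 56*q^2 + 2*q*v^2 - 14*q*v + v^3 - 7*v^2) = (-2*q - v)/(2*q - v)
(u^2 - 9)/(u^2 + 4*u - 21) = (u + 3)/(u + 7)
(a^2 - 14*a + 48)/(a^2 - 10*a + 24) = (a - 8)/(a - 4)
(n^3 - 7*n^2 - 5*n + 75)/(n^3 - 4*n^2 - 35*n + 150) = (n + 3)/(n + 6)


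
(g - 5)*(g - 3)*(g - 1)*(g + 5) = g^4 - 4*g^3 - 22*g^2 + 100*g - 75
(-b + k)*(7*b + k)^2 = -49*b^3 + 35*b^2*k + 13*b*k^2 + k^3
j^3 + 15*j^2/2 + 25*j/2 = j*(j + 5/2)*(j + 5)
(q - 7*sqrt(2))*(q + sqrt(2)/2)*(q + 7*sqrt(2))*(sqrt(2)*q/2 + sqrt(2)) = sqrt(2)*q^4/2 + q^3/2 + sqrt(2)*q^3 - 49*sqrt(2)*q^2 + q^2 - 98*sqrt(2)*q - 49*q - 98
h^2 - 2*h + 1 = (h - 1)^2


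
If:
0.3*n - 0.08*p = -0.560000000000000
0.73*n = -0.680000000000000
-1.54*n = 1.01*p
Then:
No Solution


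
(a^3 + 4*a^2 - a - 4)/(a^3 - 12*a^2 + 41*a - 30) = (a^2 + 5*a + 4)/(a^2 - 11*a + 30)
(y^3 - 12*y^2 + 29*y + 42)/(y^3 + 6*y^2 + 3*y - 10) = (y^3 - 12*y^2 + 29*y + 42)/(y^3 + 6*y^2 + 3*y - 10)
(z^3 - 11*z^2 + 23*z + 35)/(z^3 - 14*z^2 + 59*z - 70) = (z + 1)/(z - 2)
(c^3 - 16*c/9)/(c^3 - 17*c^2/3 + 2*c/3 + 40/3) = c*(3*c - 4)/(3*(c^2 - 7*c + 10))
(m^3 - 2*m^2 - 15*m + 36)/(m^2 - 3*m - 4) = (-m^3 + 2*m^2 + 15*m - 36)/(-m^2 + 3*m + 4)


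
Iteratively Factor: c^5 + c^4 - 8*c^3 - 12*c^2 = (c + 2)*(c^4 - c^3 - 6*c^2) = c*(c + 2)*(c^3 - c^2 - 6*c) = c^2*(c + 2)*(c^2 - c - 6) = c^2*(c + 2)^2*(c - 3)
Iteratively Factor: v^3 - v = (v)*(v^2 - 1) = v*(v - 1)*(v + 1)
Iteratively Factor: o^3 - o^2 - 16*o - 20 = (o + 2)*(o^2 - 3*o - 10) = (o + 2)^2*(o - 5)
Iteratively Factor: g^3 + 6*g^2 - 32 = (g + 4)*(g^2 + 2*g - 8) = (g + 4)^2*(g - 2)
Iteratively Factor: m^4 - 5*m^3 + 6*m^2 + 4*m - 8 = (m - 2)*(m^3 - 3*m^2 + 4) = (m - 2)^2*(m^2 - m - 2) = (m - 2)^3*(m + 1)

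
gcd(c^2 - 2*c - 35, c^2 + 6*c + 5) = c + 5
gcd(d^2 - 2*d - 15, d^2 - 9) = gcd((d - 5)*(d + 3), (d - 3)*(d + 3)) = d + 3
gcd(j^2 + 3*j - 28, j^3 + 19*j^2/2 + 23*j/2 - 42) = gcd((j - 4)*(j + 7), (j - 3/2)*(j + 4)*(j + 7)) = j + 7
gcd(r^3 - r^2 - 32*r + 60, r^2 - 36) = r + 6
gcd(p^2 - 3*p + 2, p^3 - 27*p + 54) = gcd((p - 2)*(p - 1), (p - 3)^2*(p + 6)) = 1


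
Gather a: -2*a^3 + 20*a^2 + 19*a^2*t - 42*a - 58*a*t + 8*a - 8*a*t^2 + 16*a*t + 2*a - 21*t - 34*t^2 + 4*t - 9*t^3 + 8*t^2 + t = -2*a^3 + a^2*(19*t + 20) + a*(-8*t^2 - 42*t - 32) - 9*t^3 - 26*t^2 - 16*t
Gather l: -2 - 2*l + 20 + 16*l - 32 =14*l - 14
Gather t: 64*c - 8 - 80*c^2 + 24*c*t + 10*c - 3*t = -80*c^2 + 74*c + t*(24*c - 3) - 8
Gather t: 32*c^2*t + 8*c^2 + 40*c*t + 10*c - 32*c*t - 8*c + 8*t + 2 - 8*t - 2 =8*c^2 + 2*c + t*(32*c^2 + 8*c)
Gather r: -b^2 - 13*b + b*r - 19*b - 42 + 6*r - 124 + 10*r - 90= -b^2 - 32*b + r*(b + 16) - 256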